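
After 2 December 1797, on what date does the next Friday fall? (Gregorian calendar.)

Dec 2, 1797 is a Saturday.
From Saturday to the next Friday is 6 days.
Dec 2, 1797 + 6 = Dec 8, 1797.

December 8, 1797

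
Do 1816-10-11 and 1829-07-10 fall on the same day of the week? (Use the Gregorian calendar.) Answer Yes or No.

Yes

From Oct 11, 1816 to Jul 10, 1829 is 4655 days.
4655 mod 7 = 0, so they are the same weekday.
(Oct 11, 1816 is a Friday; Jul 10, 1829 is a Friday.)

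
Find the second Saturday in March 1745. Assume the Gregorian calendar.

March 1, 1745 is a Monday.
The first Saturday is therefore March 6 (5 days later).
The second Saturday is 6 + 1×7 = March 13.

March 13, 1745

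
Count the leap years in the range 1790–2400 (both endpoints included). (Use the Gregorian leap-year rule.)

148

Multiples of 4 in [1790,2400]: 153.
Of those, multiples of 100: 7 (not leap unless ÷400).
Multiples of 400: 2.
Leap years = 153 − 7 + 2 = 148.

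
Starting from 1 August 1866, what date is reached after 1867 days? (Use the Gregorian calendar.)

September 11, 1871

+365 (one year) → Aug 1, 1867 (1502 left).
+366 (one year; includes Feb 29, 1868) → Aug 1, 1868 (1136 left).
+365 (one year) → Aug 1, 1869 (771 left).
+365 (one year) → Aug 1, 1870 (406 left).
+365 (one year) → Aug 1, 1871 (41 left).
Aug has 31 days: +31 → Sep 1, 1871 (10 left).
+10 → Sep 11, 1871.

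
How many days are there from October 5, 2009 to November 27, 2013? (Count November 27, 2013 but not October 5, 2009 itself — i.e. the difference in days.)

1514

Oct 5, 2009 → Oct 5, 2010: 365 days.
Oct 5, 2010 → Oct 5, 2011: 365 days.
Oct 5, 2011 → Oct 5, 2012: 366 days (Feb 29, 2012 is in that span).
Oct 5, 2012 → Oct 5, 2013: 365 days.
Oct 5, 2013 → Nov 5, 2013: 31 days (October has 31).
Nov 5, 2013 → Nov 27, 2013: 22 days.
Total: 1514 days.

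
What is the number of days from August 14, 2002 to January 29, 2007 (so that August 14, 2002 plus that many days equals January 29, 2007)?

Aug 14, 2002 → Aug 14, 2003: 365 days.
Aug 14, 2003 → Aug 14, 2004: 366 days (Feb 29, 2004 is in that span).
Aug 14, 2004 → Aug 14, 2005: 365 days.
Aug 14, 2005 → Aug 14, 2006: 365 days.
Aug 14, 2006 → Sep 14, 2006: 31 days (August has 31).
Sep 14, 2006 → Oct 14, 2006: 30 days (September has 30).
Oct 14, 2006 → Nov 14, 2006: 31 days (October has 31).
Nov 14, 2006 → Dec 14, 2006: 30 days (November has 30).
Dec 14, 2006 → Jan 14, 2007: 31 days (December has 31).
Jan 14, 2007 → Jan 29, 2007: 15 days.
Total: 1629 days.

1629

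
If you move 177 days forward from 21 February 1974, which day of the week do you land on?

Saturday

First find the weekday of Feb 21, 1974. Doomsday rule: the anchor day for the 1900s is Wednesday. For year 74: 74÷12 = 6 r 2, and 2÷4 = 0, so 6+2+0 = 8.
Wednesday + 8 ≡ Thursday — that's 1974's doomsday.
In February the doomsday date is Feb 28 (1974 is not a leap year).
Feb 21 is 7 days before Feb 28; 7 mod 7 = 0, so Thursday − 0 = Thursday.
177 mod 7 = 2, so 177 days after a Thursday is Thursday + 2 = Saturday.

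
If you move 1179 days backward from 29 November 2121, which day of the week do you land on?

Wednesday

First find the weekday of Nov 29, 2121. Doomsday rule: the anchor day for the 2100s is Sunday. For year 21: 21÷12 = 1 r 9, and 9÷4 = 2, so 1+9+2 = 12.
Sunday + 12 ≡ Friday — that's 2121's doomsday.
In November the doomsday date is Nov 7.
Nov 29 is 22 days after Nov 7; 22 mod 7 = 1, so Friday + 1 = Saturday.
1179 mod 7 = 3, so 1179 days before a Saturday is Saturday − 3 = Wednesday.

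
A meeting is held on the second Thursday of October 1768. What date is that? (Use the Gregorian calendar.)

October 1, 1768 is a Saturday.
The first Thursday is therefore October 6 (5 days later).
The second Thursday is 6 + 1×7 = October 13.

October 13, 1768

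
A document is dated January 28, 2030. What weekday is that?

January 1, 2030 is a Tuesday.
Jan 1, 2030 → Jan 28, 2030: 27 days.
Total: 27 days.
27 mod 7 = 6, so Tuesday + 6 = Monday.

Monday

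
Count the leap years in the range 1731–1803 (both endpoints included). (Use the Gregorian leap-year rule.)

17

Multiples of 4 in [1731,1803]: 18.
Of those, multiples of 100: 1 (not leap unless ÷400).
Multiples of 400: 0.
Leap years = 18 − 1 + 0 = 17.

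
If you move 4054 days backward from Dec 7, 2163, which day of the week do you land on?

Tuesday

Dec 7, 2163 is a Wednesday.
4054 mod 7 = 1, so 4054 days before a Wednesday is Wednesday − 1 = Tuesday.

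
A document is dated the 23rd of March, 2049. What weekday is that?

Tuesday

Doomsday rule: the anchor day for the 2000s is Tuesday. For year 49: 49÷12 = 4 r 1, and 1÷4 = 0, so 4+1+0 = 5.
Tuesday + 5 ≡ Sunday — that's 2049's doomsday.
In March the doomsday date is Mar 14.
Mar 23 is 9 days after Mar 14; 9 mod 7 = 2, so Sunday + 2 = Tuesday.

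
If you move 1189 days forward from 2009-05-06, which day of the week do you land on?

Tuesday

First find the weekday of May 6, 2009. Doomsday rule: the anchor day for the 2000s is Tuesday. For year 09: 9÷12 = 0 r 9, and 9÷4 = 2, so 0+9+2 = 11.
Tuesday + 11 ≡ Saturday — that's 2009's doomsday.
In May the doomsday date is May 9.
May 6 is 3 days before May 9; 3 mod 7 = 3, so Saturday − 3 = Wednesday.
1189 mod 7 = 6, so 1189 days after a Wednesday is Wednesday + 6 = Tuesday.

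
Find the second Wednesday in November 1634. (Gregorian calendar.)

November 8, 1634

November 1, 1634 is a Wednesday.
The first Wednesday is therefore November 1 (same day).
The second Wednesday is 1 + 1×7 = November 8.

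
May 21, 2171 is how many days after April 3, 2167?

Apr 3, 2167 → Apr 3, 2168: 366 days (Feb 29, 2168 is in that span).
Apr 3, 2168 → Apr 3, 2169: 365 days.
Apr 3, 2169 → Apr 3, 2170: 365 days.
Apr 3, 2170 → Apr 3, 2171: 365 days.
Apr 3, 2171 → May 3, 2171: 30 days (April has 30).
May 3, 2171 → May 21, 2171: 18 days.
Total: 1509 days.

1509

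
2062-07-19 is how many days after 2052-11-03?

3545

Nov 3, 2052 → Nov 3, 2053: 365 days.
Nov 3, 2053 → Nov 3, 2054: 365 days.
Nov 3, 2054 → Nov 3, 2055: 365 days.
Nov 3, 2055 → Nov 3, 2056: 366 days (Feb 29, 2056 is in that span).
Nov 3, 2056 → Nov 3, 2057: 365 days.
Nov 3, 2057 → Nov 3, 2058: 365 days.
Nov 3, 2058 → Nov 3, 2059: 365 days.
Nov 3, 2059 → Nov 3, 2060: 366 days (Feb 29, 2060 is in that span).
Nov 3, 2060 → Nov 3, 2061: 365 days.
Nov 3, 2061 → Dec 3, 2061: 30 days (November has 30).
Dec 3, 2061 → Jan 3, 2062: 31 days (December has 31).
Jan 3, 2062 → Feb 3, 2062: 31 days (January has 31).
Feb 3, 2062 → Mar 3, 2062: 28 days (February has 28).
Mar 3, 2062 → Apr 3, 2062: 31 days (March has 31).
Apr 3, 2062 → May 3, 2062: 30 days (April has 30).
May 3, 2062 → Jun 3, 2062: 31 days (May has 31).
Jun 3, 2062 → Jul 3, 2062: 30 days (June has 30).
Jul 3, 2062 → Jul 19, 2062: 16 days.
Total: 3545 days.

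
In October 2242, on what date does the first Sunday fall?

October 1, 2242 is a Saturday.
The first Sunday is therefore October 2 (1 days later).

October 2, 2242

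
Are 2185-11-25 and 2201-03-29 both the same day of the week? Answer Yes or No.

From Nov 25, 2185 to Mar 29, 2201 is 5602 days.
5602 mod 7 = 2, so they are different weekdays.
(Nov 25, 2185 is a Friday; Mar 29, 2201 is a Sunday.)

No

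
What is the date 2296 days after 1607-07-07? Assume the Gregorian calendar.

+366 (one year; includes Feb 29, 1608) → Jul 7, 1608 (1930 left).
+365 (one year) → Jul 7, 1609 (1565 left).
+365 (one year) → Jul 7, 1610 (1200 left).
+365 (one year) → Jul 7, 1611 (835 left).
+366 (one year; includes Feb 29, 1612) → Jul 7, 1612 (469 left).
+365 (one year) → Jul 7, 1613 (104 left).
Jul has 31 days: +25 → Aug 1, 1613 (79 left).
Aug has 31 days: +31 → Sep 1, 1613 (48 left).
Sep has 30 days: +30 → Oct 1, 1613 (18 left).
+18 → Oct 19, 1613.

October 19, 1613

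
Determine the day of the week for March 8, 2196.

Tuesday

Doomsday rule: the anchor day for the 2100s is Sunday. For year 96: 96÷12 = 8 r 0, and 0÷4 = 0, so 8+0+0 = 8.
Sunday + 8 ≡ Monday — that's 2196's doomsday.
In March the doomsday date is Mar 14.
Mar 8 is 6 days before Mar 14; 6 mod 7 = 6, so Monday − 6 = Tuesday.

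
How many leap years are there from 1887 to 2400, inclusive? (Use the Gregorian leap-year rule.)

125

Multiples of 4 in [1887,2400]: 129.
Of those, multiples of 100: 6 (not leap unless ÷400).
Multiples of 400: 2.
Leap years = 129 − 6 + 2 = 125.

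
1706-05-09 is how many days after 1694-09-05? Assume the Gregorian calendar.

Sep 5, 1694 → Sep 5, 1695: 365 days.
Sep 5, 1695 → Sep 5, 1696: 366 days (Feb 29, 1696 is in that span).
Sep 5, 1696 → Sep 5, 1697: 365 days.
Sep 5, 1697 → Sep 5, 1698: 365 days.
Sep 5, 1698 → Sep 5, 1699: 365 days.
Sep 5, 1699 → Sep 5, 1700: 365 days.
Sep 5, 1700 → Sep 5, 1701: 365 days.
Sep 5, 1701 → Sep 5, 1702: 365 days.
Sep 5, 1702 → Sep 5, 1703: 365 days.
Sep 5, 1703 → Sep 5, 1704: 366 days (Feb 29, 1704 is in that span).
Sep 5, 1704 → Sep 5, 1705: 365 days.
Sep 5, 1705 → Oct 5, 1705: 30 days (September has 30).
Oct 5, 1705 → Nov 5, 1705: 31 days (October has 31).
Nov 5, 1705 → Dec 5, 1705: 30 days (November has 30).
Dec 5, 1705 → Jan 5, 1706: 31 days (December has 31).
Jan 5, 1706 → Feb 5, 1706: 31 days (January has 31).
Feb 5, 1706 → Mar 5, 1706: 28 days (February has 28).
Mar 5, 1706 → Apr 5, 1706: 31 days (March has 31).
Apr 5, 1706 → May 5, 1706: 30 days (April has 30).
May 5, 1706 → May 9, 1706: 4 days.
Total: 4263 days.

4263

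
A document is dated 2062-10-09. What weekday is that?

Doomsday rule: the anchor day for the 2000s is Tuesday. For year 62: 62÷12 = 5 r 2, and 2÷4 = 0, so 5+2+0 = 7.
Tuesday + 7 ≡ Tuesday — that's 2062's doomsday.
In October the doomsday date is Oct 10.
Oct 9 is 1 day before Oct 10; 1 mod 7 = 1, so Tuesday − 1 = Monday.

Monday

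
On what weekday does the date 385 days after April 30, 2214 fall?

Apr 30, 2214 is a Saturday.
385 mod 7 = 0, so 385 days after a Saturday is Saturday + 0 = Saturday.

Saturday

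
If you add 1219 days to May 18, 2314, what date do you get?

+365 (one year) → May 18, 2315 (854 left).
+366 (one year; includes Feb 29, 2316) → May 18, 2316 (488 left).
+365 (one year) → May 18, 2317 (123 left).
May has 31 days: +14 → Jun 1, 2317 (109 left).
Jun has 30 days: +30 → Jul 1, 2317 (79 left).
Jul has 31 days: +31 → Aug 1, 2317 (48 left).
Aug has 31 days: +31 → Sep 1, 2317 (17 left).
+17 → Sep 18, 2317.

September 18, 2317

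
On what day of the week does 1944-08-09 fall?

Doomsday rule: the anchor day for the 1900s is Wednesday. For year 44: 44÷12 = 3 r 8, and 8÷4 = 2, so 3+8+2 = 13.
Wednesday + 13 ≡ Tuesday — that's 1944's doomsday.
In August the doomsday date is Aug 8.
Aug 9 is 1 day after Aug 8; 1 mod 7 = 1, so Tuesday + 1 = Wednesday.

Wednesday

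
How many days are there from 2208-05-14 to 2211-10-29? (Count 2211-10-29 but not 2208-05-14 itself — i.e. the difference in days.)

May 14, 2208 → May 14, 2209: 365 days.
May 14, 2209 → May 14, 2210: 365 days.
May 14, 2210 → May 14, 2211: 365 days.
May 14, 2211 → Jun 14, 2211: 31 days (May has 31).
Jun 14, 2211 → Jul 14, 2211: 30 days (June has 30).
Jul 14, 2211 → Aug 14, 2211: 31 days (July has 31).
Aug 14, 2211 → Sep 14, 2211: 31 days (August has 31).
Sep 14, 2211 → Oct 14, 2211: 30 days (September has 30).
Oct 14, 2211 → Oct 29, 2211: 15 days.
Total: 1263 days.

1263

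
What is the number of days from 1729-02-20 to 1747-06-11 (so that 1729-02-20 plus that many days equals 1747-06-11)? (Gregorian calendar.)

Feb 20, 1729 → Feb 20, 1730: 365 days.
Feb 20, 1730 → Feb 20, 1731: 365 days.
Feb 20, 1731 → Feb 20, 1732: 365 days.
Feb 20, 1732 → Feb 20, 1733: 366 days (Feb 29, 1732 is in that span).
Feb 20, 1733 → Feb 20, 1734: 365 days.
Feb 20, 1734 → Feb 20, 1735: 365 days.
Feb 20, 1735 → Feb 20, 1736: 365 days.
Feb 20, 1736 → Feb 20, 1737: 366 days (Feb 29, 1736 is in that span).
Feb 20, 1737 → Feb 20, 1738: 365 days.
Feb 20, 1738 → Feb 20, 1739: 365 days.
Feb 20, 1739 → Feb 20, 1740: 365 days.
Feb 20, 1740 → Feb 20, 1741: 366 days (Feb 29, 1740 is in that span).
Feb 20, 1741 → Feb 20, 1742: 365 days.
Feb 20, 1742 → Feb 20, 1743: 365 days.
Feb 20, 1743 → Feb 20, 1744: 365 days.
Feb 20, 1744 → Feb 20, 1745: 366 days (Feb 29, 1744 is in that span).
Feb 20, 1745 → Feb 20, 1746: 365 days.
Feb 20, 1746 → Feb 20, 1747: 365 days.
Feb 20, 1747 → Mar 20, 1747: 28 days (February has 28).
Mar 20, 1747 → Apr 20, 1747: 31 days (March has 31).
Apr 20, 1747 → May 20, 1747: 30 days (April has 30).
May 20, 1747 → Jun 11, 1747: 22 days.
Total: 6685 days.

6685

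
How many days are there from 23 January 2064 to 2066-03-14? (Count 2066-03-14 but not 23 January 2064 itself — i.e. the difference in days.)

Jan 23, 2064 → Jan 23, 2065: 366 days (Feb 29, 2064 is in that span).
Jan 23, 2065 → Jan 23, 2066: 365 days.
Jan 23, 2066 → Feb 23, 2066: 31 days (January has 31).
Feb 23, 2066 → Mar 14, 2066: 19 days.
Total: 781 days.

781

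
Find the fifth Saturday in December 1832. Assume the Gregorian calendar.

December 1, 1832 is a Saturday.
The first Saturday is therefore December 1 (same day).
The fifth Saturday is 1 + 4×7 = December 29.

December 29, 1832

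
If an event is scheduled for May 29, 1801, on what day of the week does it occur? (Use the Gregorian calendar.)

Doomsday rule: the anchor day for the 1800s is Friday. For year 01: 1÷12 = 0 r 1, and 1÷4 = 0, so 0+1+0 = 1.
Friday + 1 ≡ Saturday — that's 1801's doomsday.
In May the doomsday date is May 9.
May 29 is 20 days after May 9; 20 mod 7 = 6, so Saturday + 6 = Friday.

Friday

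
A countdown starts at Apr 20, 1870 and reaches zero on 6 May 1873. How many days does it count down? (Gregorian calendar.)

1112

Apr 20, 1870 → Apr 20, 1871: 365 days.
Apr 20, 1871 → Apr 20, 1872: 366 days (Feb 29, 1872 is in that span).
Apr 20, 1872 → May 20, 1872: 30 days (April has 30).
May 20, 1872 → Jun 20, 1872: 31 days (May has 31).
Jun 20, 1872 → Jul 20, 1872: 30 days (June has 30).
Jul 20, 1872 → Aug 20, 1872: 31 days (July has 31).
Aug 20, 1872 → Sep 20, 1872: 31 days (August has 31).
Sep 20, 1872 → Oct 20, 1872: 30 days (September has 30).
Oct 20, 1872 → Nov 20, 1872: 31 days (October has 31).
Nov 20, 1872 → Dec 20, 1872: 30 days (November has 30).
Dec 20, 1872 → Jan 20, 1873: 31 days (December has 31).
Jan 20, 1873 → Feb 20, 1873: 31 days (January has 31).
Feb 20, 1873 → Mar 20, 1873: 28 days (February has 28).
Mar 20, 1873 → Apr 20, 1873: 31 days (March has 31).
Apr 20, 1873 → May 6, 1873: 16 days.
Total: 1112 days.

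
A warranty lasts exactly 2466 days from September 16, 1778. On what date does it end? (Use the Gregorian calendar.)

+365 (one year) → Sep 16, 1779 (2101 left).
+366 (one year; includes Feb 29, 1780) → Sep 16, 1780 (1735 left).
+365 (one year) → Sep 16, 1781 (1370 left).
+365 (one year) → Sep 16, 1782 (1005 left).
+365 (one year) → Sep 16, 1783 (640 left).
+366 (one year; includes Feb 29, 1784) → Sep 16, 1784 (274 left).
Sep has 30 days: +15 → Oct 1, 1784 (259 left).
Oct has 31 days: +31 → Nov 1, 1784 (228 left).
Nov has 30 days: +30 → Dec 1, 1784 (198 left).
Dec has 31 days: +31 → Jan 1, 1785 (167 left).
Jan has 31 days: +31 → Feb 1, 1785 (136 left).
Feb has 28 days: +28 → Mar 1, 1785 (108 left).
Mar has 31 days: +31 → Apr 1, 1785 (77 left).
Apr has 30 days: +30 → May 1, 1785 (47 left).
May has 31 days: +31 → Jun 1, 1785 (16 left).
+16 → Jun 17, 1785.

June 17, 1785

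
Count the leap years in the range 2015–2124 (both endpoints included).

27

Multiples of 4 in [2015,2124]: 28.
Of those, multiples of 100: 1 (not leap unless ÷400).
Multiples of 400: 0.
Leap years = 28 − 1 + 0 = 27.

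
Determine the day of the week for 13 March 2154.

Wednesday

Doomsday rule: the anchor day for the 2100s is Sunday. For year 54: 54÷12 = 4 r 6, and 6÷4 = 1, so 4+6+1 = 11.
Sunday + 11 ≡ Thursday — that's 2154's doomsday.
In March the doomsday date is Mar 14.
Mar 13 is 1 day before Mar 14; 1 mod 7 = 1, so Thursday − 1 = Wednesday.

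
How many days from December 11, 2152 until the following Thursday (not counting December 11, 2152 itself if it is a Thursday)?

3

Dec 11, 2152 is a Monday.
From Monday to the next Thursday is 3 days.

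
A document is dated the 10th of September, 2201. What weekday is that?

Thursday

January 1, 2201 is a Thursday.
Jan 1, 2201 → Feb 1, 2201: 31 days (January has 31).
Feb 1, 2201 → Mar 1, 2201: 28 days (February has 28).
Mar 1, 2201 → Apr 1, 2201: 31 days (March has 31).
Apr 1, 2201 → May 1, 2201: 30 days (April has 30).
May 1, 2201 → Jun 1, 2201: 31 days (May has 31).
Jun 1, 2201 → Jul 1, 2201: 30 days (June has 30).
Jul 1, 2201 → Aug 1, 2201: 31 days (July has 31).
Aug 1, 2201 → Sep 1, 2201: 31 days (August has 31).
Sep 1, 2201 → Sep 10, 2201: 9 days.
Total: 252 days.
252 mod 7 = 0, so Thursday + 0 = Thursday.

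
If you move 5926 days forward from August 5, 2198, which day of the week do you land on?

First find the weekday of Aug 5, 2198. Doomsday rule: the anchor day for the 2100s is Sunday. For year 98: 98÷12 = 8 r 2, and 2÷4 = 0, so 8+2+0 = 10.
Sunday + 10 ≡ Wednesday — that's 2198's doomsday.
In August the doomsday date is Aug 8.
Aug 5 is 3 days before Aug 8; 3 mod 7 = 3, so Wednesday − 3 = Sunday.
5926 mod 7 = 4, so 5926 days after a Sunday is Sunday + 4 = Thursday.

Thursday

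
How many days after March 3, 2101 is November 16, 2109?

3180

Mar 3, 2101 → Mar 3, 2102: 365 days.
Mar 3, 2102 → Mar 3, 2103: 365 days.
Mar 3, 2103 → Mar 3, 2104: 366 days (Feb 29, 2104 is in that span).
Mar 3, 2104 → Mar 3, 2105: 365 days.
Mar 3, 2105 → Mar 3, 2106: 365 days.
Mar 3, 2106 → Mar 3, 2107: 365 days.
Mar 3, 2107 → Mar 3, 2108: 366 days (Feb 29, 2108 is in that span).
Mar 3, 2108 → Mar 3, 2109: 365 days.
Mar 3, 2109 → Apr 3, 2109: 31 days (March has 31).
Apr 3, 2109 → May 3, 2109: 30 days (April has 30).
May 3, 2109 → Jun 3, 2109: 31 days (May has 31).
Jun 3, 2109 → Jul 3, 2109: 30 days (June has 30).
Jul 3, 2109 → Aug 3, 2109: 31 days (July has 31).
Aug 3, 2109 → Sep 3, 2109: 31 days (August has 31).
Sep 3, 2109 → Oct 3, 2109: 30 days (September has 30).
Oct 3, 2109 → Nov 3, 2109: 31 days (October has 31).
Nov 3, 2109 → Nov 16, 2109: 13 days.
Total: 3180 days.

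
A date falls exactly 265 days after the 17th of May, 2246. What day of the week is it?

Saturday

May 17, 2246 is a Sunday.
265 mod 7 = 6, so 265 days after a Sunday is Sunday + 6 = Saturday.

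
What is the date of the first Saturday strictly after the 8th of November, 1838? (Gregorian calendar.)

November 10, 1838

Nov 8, 1838 is a Thursday.
From Thursday to the next Saturday is 2 days.
Nov 8, 1838 + 2 = Nov 10, 1838.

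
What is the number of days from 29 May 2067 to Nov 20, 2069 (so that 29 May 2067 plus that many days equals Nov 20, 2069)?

906

May 29, 2067 → May 29, 2068: 366 days (Feb 29, 2068 is in that span).
May 29, 2068 → May 29, 2069: 365 days.
May 29, 2069 → Jun 29, 2069: 31 days (May has 31).
Jun 29, 2069 → Jul 29, 2069: 30 days (June has 30).
Jul 29, 2069 → Aug 29, 2069: 31 days (July has 31).
Aug 29, 2069 → Sep 29, 2069: 31 days (August has 31).
Sep 29, 2069 → Oct 29, 2069: 30 days (September has 30).
Oct 29, 2069 → Nov 20, 2069: 22 days.
Total: 906 days.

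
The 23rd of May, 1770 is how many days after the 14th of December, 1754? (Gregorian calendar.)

5639

Dec 14, 1754 → Dec 14, 1755: 365 days.
Dec 14, 1755 → Dec 14, 1756: 366 days (Feb 29, 1756 is in that span).
Dec 14, 1756 → Dec 14, 1757: 365 days.
Dec 14, 1757 → Dec 14, 1758: 365 days.
Dec 14, 1758 → Dec 14, 1759: 365 days.
Dec 14, 1759 → Dec 14, 1760: 366 days (Feb 29, 1760 is in that span).
Dec 14, 1760 → Dec 14, 1761: 365 days.
Dec 14, 1761 → Dec 14, 1762: 365 days.
Dec 14, 1762 → Dec 14, 1763: 365 days.
Dec 14, 1763 → Dec 14, 1764: 366 days (Feb 29, 1764 is in that span).
Dec 14, 1764 → Dec 14, 1765: 365 days.
Dec 14, 1765 → Dec 14, 1766: 365 days.
Dec 14, 1766 → Dec 14, 1767: 365 days.
Dec 14, 1767 → Dec 14, 1768: 366 days (Feb 29, 1768 is in that span).
Dec 14, 1768 → Dec 14, 1769: 365 days.
Dec 14, 1769 → Jan 14, 1770: 31 days (December has 31).
Jan 14, 1770 → Feb 14, 1770: 31 days (January has 31).
Feb 14, 1770 → Mar 14, 1770: 28 days (February has 28).
Mar 14, 1770 → Apr 14, 1770: 31 days (March has 31).
Apr 14, 1770 → May 14, 1770: 30 days (April has 30).
May 14, 1770 → May 23, 1770: 9 days.
Total: 5639 days.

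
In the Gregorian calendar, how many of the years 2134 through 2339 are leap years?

49

Multiples of 4 in [2134,2339]: 51.
Of those, multiples of 100: 2 (not leap unless ÷400).
Multiples of 400: 0.
Leap years = 51 − 2 + 0 = 49.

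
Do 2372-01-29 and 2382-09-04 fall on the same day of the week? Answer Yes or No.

From Jan 29, 2372 to Sep 4, 2382 is 3871 days.
3871 mod 7 = 0, so they are the same weekday.
(Jan 29, 2372 is a Saturday; Sep 4, 2382 is a Saturday.)

Yes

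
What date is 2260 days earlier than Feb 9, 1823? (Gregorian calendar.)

−365 (one year) → Feb 9, 1822 (1895 left).
−365 (one year) → Feb 9, 1821 (1530 left).
−366 (one year; includes Feb 29, 1820) → Feb 9, 1820 (1164 left).
−365 (one year) → Feb 9, 1819 (799 left).
−365 (one year) → Feb 9, 1818 (434 left).
−365 (one year) → Feb 9, 1817 (69 left).
−9 → Jan 31, 1817 (end of Jan, 31 days; 60 left).
−31 → Dec 31, 1816 (end of Dec, 31 days; 29 left).
−29 → Dec 2, 1816.

December 2, 1816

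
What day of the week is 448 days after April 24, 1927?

First find the weekday of Apr 24, 1927. Doomsday rule: the anchor day for the 1900s is Wednesday. For year 27: 27÷12 = 2 r 3, and 3÷4 = 0, so 2+3+0 = 5.
Wednesday + 5 ≡ Monday — that's 1927's doomsday.
In April the doomsday date is Apr 4.
Apr 24 is 20 days after Apr 4; 20 mod 7 = 6, so Monday + 6 = Sunday.
448 mod 7 = 0, so 448 days after a Sunday is Sunday + 0 = Sunday.

Sunday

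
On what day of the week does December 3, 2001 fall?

January 1, 2001 is a Monday.
Jan 1, 2001 → Feb 1, 2001: 31 days (January has 31).
Feb 1, 2001 → Mar 1, 2001: 28 days (February has 28).
Mar 1, 2001 → Apr 1, 2001: 31 days (March has 31).
Apr 1, 2001 → May 1, 2001: 30 days (April has 30).
May 1, 2001 → Jun 1, 2001: 31 days (May has 31).
Jun 1, 2001 → Jul 1, 2001: 30 days (June has 30).
Jul 1, 2001 → Aug 1, 2001: 31 days (July has 31).
Aug 1, 2001 → Sep 1, 2001: 31 days (August has 31).
Sep 1, 2001 → Oct 1, 2001: 30 days (September has 30).
Oct 1, 2001 → Nov 1, 2001: 31 days (October has 31).
Nov 1, 2001 → Dec 1, 2001: 30 days (November has 30).
Dec 1, 2001 → Dec 3, 2001: 2 days.
Total: 336 days.
336 mod 7 = 0, so Monday + 0 = Monday.

Monday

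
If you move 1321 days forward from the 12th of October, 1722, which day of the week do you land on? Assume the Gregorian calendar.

First find the weekday of Oct 12, 1722. Doomsday rule: the anchor day for the 1700s is Sunday. For year 22: 22÷12 = 1 r 10, and 10÷4 = 2, so 1+10+2 = 13.
Sunday + 13 ≡ Saturday — that's 1722's doomsday.
In October the doomsday date is Oct 10.
Oct 12 is 2 days after Oct 10; 2 mod 7 = 2, so Saturday + 2 = Monday.
1321 mod 7 = 5, so 1321 days after a Monday is Monday + 5 = Saturday.

Saturday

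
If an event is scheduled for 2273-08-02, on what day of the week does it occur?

Doomsday rule: the anchor day for the 2200s is Friday. For year 73: 73÷12 = 6 r 1, and 1÷4 = 0, so 6+1+0 = 7.
Friday + 7 ≡ Friday — that's 2273's doomsday.
In August the doomsday date is Aug 8.
Aug 2 is 6 days before Aug 8; 6 mod 7 = 6, so Friday − 6 = Saturday.

Saturday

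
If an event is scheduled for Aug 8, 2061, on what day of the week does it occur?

Monday

January 1, 2061 is a Saturday.
Jan 1, 2061 → Feb 1, 2061: 31 days (January has 31).
Feb 1, 2061 → Mar 1, 2061: 28 days (February has 28).
Mar 1, 2061 → Apr 1, 2061: 31 days (March has 31).
Apr 1, 2061 → May 1, 2061: 30 days (April has 30).
May 1, 2061 → Jun 1, 2061: 31 days (May has 31).
Jun 1, 2061 → Jul 1, 2061: 30 days (June has 30).
Jul 1, 2061 → Aug 1, 2061: 31 days (July has 31).
Aug 1, 2061 → Aug 8, 2061: 7 days.
Total: 219 days.
219 mod 7 = 2, so Saturday + 2 = Monday.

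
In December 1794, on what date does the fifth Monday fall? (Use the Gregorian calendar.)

December 29, 1794

December 1, 1794 is a Monday.
The first Monday is therefore December 1 (same day).
The fifth Monday is 1 + 4×7 = December 29.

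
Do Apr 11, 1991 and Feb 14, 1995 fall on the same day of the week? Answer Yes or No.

From Apr 11, 1991 to Feb 14, 1995 is 1405 days.
1405 mod 7 = 5, so they are different weekdays.
(Apr 11, 1991 is a Thursday; Feb 14, 1995 is a Tuesday.)

No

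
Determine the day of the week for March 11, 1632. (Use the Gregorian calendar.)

Thursday

Doomsday rule: the anchor day for the 1600s is Tuesday. For year 32: 32÷12 = 2 r 8, and 8÷4 = 2, so 2+8+2 = 12.
Tuesday + 12 ≡ Sunday — that's 1632's doomsday.
In March the doomsday date is Mar 14.
Mar 11 is 3 days before Mar 14; 3 mod 7 = 3, so Sunday − 3 = Thursday.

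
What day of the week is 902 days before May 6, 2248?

First find the weekday of May 6, 2248. Doomsday rule: the anchor day for the 2200s is Friday. For year 48: 48÷12 = 4 r 0, and 0÷4 = 0, so 4+0+0 = 4.
Friday + 4 ≡ Tuesday — that's 2248's doomsday.
In May the doomsday date is May 9.
May 6 is 3 days before May 9; 3 mod 7 = 3, so Tuesday − 3 = Saturday.
902 mod 7 = 6, so 902 days before a Saturday is Saturday − 6 = Sunday.

Sunday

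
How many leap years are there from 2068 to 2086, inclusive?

5

Multiples of 4 in [2068,2086]: 5.
Of those, multiples of 100: 0 (not leap unless ÷400).
Multiples of 400: 0.
Leap years = 5 − 0 + 0 = 5.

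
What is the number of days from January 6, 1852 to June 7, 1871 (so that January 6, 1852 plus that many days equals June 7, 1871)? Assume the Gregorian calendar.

Jan 6, 1852 → Jan 6, 1853: 366 days (Feb 29, 1852 is in that span).
Jan 6, 1853 → Jan 6, 1854: 365 days.
Jan 6, 1854 → Jan 6, 1855: 365 days.
Jan 6, 1855 → Jan 6, 1856: 365 days.
Jan 6, 1856 → Jan 6, 1857: 366 days (Feb 29, 1856 is in that span).
Jan 6, 1857 → Jan 6, 1858: 365 days.
Jan 6, 1858 → Jan 6, 1859: 365 days.
Jan 6, 1859 → Jan 6, 1860: 365 days.
Jan 6, 1860 → Jan 6, 1861: 366 days (Feb 29, 1860 is in that span).
Jan 6, 1861 → Jan 6, 1862: 365 days.
Jan 6, 1862 → Jan 6, 1863: 365 days.
Jan 6, 1863 → Jan 6, 1864: 365 days.
Jan 6, 1864 → Jan 6, 1865: 366 days (Feb 29, 1864 is in that span).
Jan 6, 1865 → Jan 6, 1866: 365 days.
Jan 6, 1866 → Jan 6, 1867: 365 days.
Jan 6, 1867 → Jan 6, 1868: 365 days.
Jan 6, 1868 → Jan 6, 1869: 366 days (Feb 29, 1868 is in that span).
Jan 6, 1869 → Jan 6, 1870: 365 days.
Jan 6, 1870 → Jan 6, 1871: 365 days.
Jan 6, 1871 → Feb 6, 1871: 31 days (January has 31).
Feb 6, 1871 → Mar 6, 1871: 28 days (February has 28).
Mar 6, 1871 → Apr 6, 1871: 31 days (March has 31).
Apr 6, 1871 → May 6, 1871: 30 days (April has 30).
May 6, 1871 → Jun 6, 1871: 31 days (May has 31).
Jun 6, 1871 → Jun 7, 1871: 1 days.
Total: 7092 days.

7092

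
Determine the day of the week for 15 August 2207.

Saturday

Doomsday rule: the anchor day for the 2200s is Friday. For year 07: 7÷12 = 0 r 7, and 7÷4 = 1, so 0+7+1 = 8.
Friday + 8 ≡ Saturday — that's 2207's doomsday.
In August the doomsday date is Aug 8.
Aug 15 is 7 days after Aug 8; 7 mod 7 = 0, so Saturday + 0 = Saturday.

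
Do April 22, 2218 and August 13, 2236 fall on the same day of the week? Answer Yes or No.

From Apr 22, 2218 to Aug 13, 2236 is 6688 days.
6688 mod 7 = 3, so they are different weekdays.
(Apr 22, 2218 is a Wednesday; Aug 13, 2236 is a Saturday.)

No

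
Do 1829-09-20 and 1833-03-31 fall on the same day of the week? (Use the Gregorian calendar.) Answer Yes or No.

Yes

From Sep 20, 1829 to Mar 31, 1833 is 1288 days.
1288 mod 7 = 0, so they are the same weekday.
(Sep 20, 1829 is a Sunday; Mar 31, 1833 is a Sunday.)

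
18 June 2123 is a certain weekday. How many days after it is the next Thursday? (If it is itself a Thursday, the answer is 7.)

Jun 18, 2123 is a Friday.
From Friday to the next Thursday is 6 days.

6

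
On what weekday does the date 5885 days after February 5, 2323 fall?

First find the weekday of Feb 5, 2323. Doomsday rule: the anchor day for the 2300s is Wednesday. For year 23: 23÷12 = 1 r 11, and 11÷4 = 2, so 1+11+2 = 14.
Wednesday + 14 ≡ Wednesday — that's 2323's doomsday.
In February the doomsday date is Feb 28 (2323 is not a leap year).
Feb 5 is 23 days before Feb 28; 23 mod 7 = 2, so Wednesday − 2 = Monday.
5885 mod 7 = 5, so 5885 days after a Monday is Monday + 5 = Saturday.

Saturday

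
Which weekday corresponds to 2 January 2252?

Doomsday rule: the anchor day for the 2200s is Friday. For year 52: 52÷12 = 4 r 4, and 4÷4 = 1, so 4+4+1 = 9.
Friday + 9 ≡ Sunday — that's 2252's doomsday.
In January the doomsday date is Jan 4 (2252 is a leap year (divisible by 4)).
Jan 2 is 2 days before Jan 4; 2 mod 7 = 2, so Sunday − 2 = Friday.

Friday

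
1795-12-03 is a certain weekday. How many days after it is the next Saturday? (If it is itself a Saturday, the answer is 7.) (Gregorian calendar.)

2

Dec 3, 1795 is a Thursday.
From Thursday to the next Saturday is 2 days.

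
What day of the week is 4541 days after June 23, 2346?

Jun 23, 2346 is a Sunday.
4541 mod 7 = 5, so 4541 days after a Sunday is Sunday + 5 = Friday.

Friday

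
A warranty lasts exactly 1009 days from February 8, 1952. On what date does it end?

+366 (one year; includes Feb 29, 1952) → Feb 8, 1953 (643 left).
+365 (one year) → Feb 8, 1954 (278 left).
Feb has 28 days: +21 → Mar 1, 1954 (257 left).
Mar has 31 days: +31 → Apr 1, 1954 (226 left).
Apr has 30 days: +30 → May 1, 1954 (196 left).
May has 31 days: +31 → Jun 1, 1954 (165 left).
Jun has 30 days: +30 → Jul 1, 1954 (135 left).
Jul has 31 days: +31 → Aug 1, 1954 (104 left).
Aug has 31 days: +31 → Sep 1, 1954 (73 left).
Sep has 30 days: +30 → Oct 1, 1954 (43 left).
Oct has 31 days: +31 → Nov 1, 1954 (12 left).
+12 → Nov 13, 1954.

November 13, 1954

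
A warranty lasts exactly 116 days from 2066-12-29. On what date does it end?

April 24, 2067

Dec has 31 days: +3 → Jan 1, 2067 (113 left).
Jan has 31 days: +31 → Feb 1, 2067 (82 left).
Feb has 28 days: +28 → Mar 1, 2067 (54 left).
Mar has 31 days: +31 → Apr 1, 2067 (23 left).
+23 → Apr 24, 2067.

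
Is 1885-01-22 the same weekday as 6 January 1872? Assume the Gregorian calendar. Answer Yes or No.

No

From Jan 6, 1872 to Jan 22, 1885 is 4765 days.
4765 mod 7 = 5, so they are different weekdays.
(Jan 6, 1872 is a Saturday; Jan 22, 1885 is a Thursday.)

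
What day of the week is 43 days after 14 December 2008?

Dec 14, 2008 is a Sunday.
43 mod 7 = 1, so 43 days after a Sunday is Sunday + 1 = Monday.

Monday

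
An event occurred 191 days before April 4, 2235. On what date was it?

−4 → Mar 31, 2235 (end of Mar, 31 days; 187 left).
−31 → Feb 28, 2235 (end of Feb, 28 days; 156 left).
−28 → Jan 31, 2235 (end of Jan, 31 days; 128 left).
−31 → Dec 31, 2234 (end of Dec, 31 days; 97 left).
−31 → Nov 30, 2234 (end of Nov, 30 days; 66 left).
−30 → Oct 31, 2234 (end of Oct, 31 days; 36 left).
−31 → Sep 30, 2234 (end of Sep, 30 days; 5 left).
−5 → Sep 25, 2234.

September 25, 2234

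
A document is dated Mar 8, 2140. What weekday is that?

Tuesday

Doomsday rule: the anchor day for the 2100s is Sunday. For year 40: 40÷12 = 3 r 4, and 4÷4 = 1, so 3+4+1 = 8.
Sunday + 8 ≡ Monday — that's 2140's doomsday.
In March the doomsday date is Mar 14.
Mar 8 is 6 days before Mar 14; 6 mod 7 = 6, so Monday − 6 = Tuesday.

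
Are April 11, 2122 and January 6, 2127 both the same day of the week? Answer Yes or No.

From Apr 11, 2122 to Jan 6, 2127 is 1731 days.
1731 mod 7 = 2, so they are different weekdays.
(Apr 11, 2122 is a Saturday; Jan 6, 2127 is a Monday.)

No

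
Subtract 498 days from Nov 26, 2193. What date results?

−365 (one year) → Nov 26, 2192 (133 left).
−26 → Oct 31, 2192 (end of Oct, 31 days; 107 left).
−31 → Sep 30, 2192 (end of Sep, 30 days; 76 left).
−30 → Aug 31, 2192 (end of Aug, 31 days; 46 left).
−31 → Jul 31, 2192 (end of Jul, 31 days; 15 left).
−15 → Jul 16, 2192.

July 16, 2192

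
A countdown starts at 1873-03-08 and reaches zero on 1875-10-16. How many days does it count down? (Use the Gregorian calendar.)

952

Mar 8, 1873 → Mar 8, 1874: 365 days.
Mar 8, 1874 → Mar 8, 1875: 365 days.
Mar 8, 1875 → Apr 8, 1875: 31 days (March has 31).
Apr 8, 1875 → May 8, 1875: 30 days (April has 30).
May 8, 1875 → Jun 8, 1875: 31 days (May has 31).
Jun 8, 1875 → Jul 8, 1875: 30 days (June has 30).
Jul 8, 1875 → Aug 8, 1875: 31 days (July has 31).
Aug 8, 1875 → Sep 8, 1875: 31 days (August has 31).
Sep 8, 1875 → Oct 8, 1875: 30 days (September has 30).
Oct 8, 1875 → Oct 16, 1875: 8 days.
Total: 952 days.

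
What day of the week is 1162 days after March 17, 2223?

Mar 17, 2223 is a Monday.
1162 mod 7 = 0, so 1162 days after a Monday is Monday + 0 = Monday.

Monday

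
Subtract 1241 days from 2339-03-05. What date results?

October 11, 2335

−365 (one year) → Mar 5, 2338 (876 left).
−365 (one year) → Mar 5, 2337 (511 left).
−365 (one year) → Mar 5, 2336 (146 left).
−5 → Feb 29, 2336 (end of Feb, 29 days; 141 left).
−29 → Jan 31, 2336 (end of Jan, 31 days; 112 left).
−31 → Dec 31, 2335 (end of Dec, 31 days; 81 left).
−31 → Nov 30, 2335 (end of Nov, 30 days; 50 left).
−30 → Oct 31, 2335 (end of Oct, 31 days; 20 left).
−20 → Oct 11, 2335.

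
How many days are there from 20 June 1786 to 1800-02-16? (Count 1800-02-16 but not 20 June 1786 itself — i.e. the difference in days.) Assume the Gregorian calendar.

4989

Jun 20, 1786 → Jun 20, 1787: 365 days.
Jun 20, 1787 → Jun 20, 1788: 366 days (Feb 29, 1788 is in that span).
Jun 20, 1788 → Jun 20, 1789: 365 days.
Jun 20, 1789 → Jun 20, 1790: 365 days.
Jun 20, 1790 → Jun 20, 1791: 365 days.
Jun 20, 1791 → Jun 20, 1792: 366 days (Feb 29, 1792 is in that span).
Jun 20, 1792 → Jun 20, 1793: 365 days.
Jun 20, 1793 → Jun 20, 1794: 365 days.
Jun 20, 1794 → Jun 20, 1795: 365 days.
Jun 20, 1795 → Jun 20, 1796: 366 days (Feb 29, 1796 is in that span).
Jun 20, 1796 → Jun 20, 1797: 365 days.
Jun 20, 1797 → Jun 20, 1798: 365 days.
Jun 20, 1798 → Jun 20, 1799: 365 days.
Jun 20, 1799 → Jul 20, 1799: 30 days (June has 30).
Jul 20, 1799 → Aug 20, 1799: 31 days (July has 31).
Aug 20, 1799 → Sep 20, 1799: 31 days (August has 31).
Sep 20, 1799 → Oct 20, 1799: 30 days (September has 30).
Oct 20, 1799 → Nov 20, 1799: 31 days (October has 31).
Nov 20, 1799 → Dec 20, 1799: 30 days (November has 30).
Dec 20, 1799 → Jan 20, 1800: 31 days (December has 31).
Jan 20, 1800 → Feb 16, 1800: 27 days.
Total: 4989 days.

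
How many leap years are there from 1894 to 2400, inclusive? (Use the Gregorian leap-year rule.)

123

Multiples of 4 in [1894,2400]: 127.
Of those, multiples of 100: 6 (not leap unless ÷400).
Multiples of 400: 2.
Leap years = 127 − 6 + 2 = 123.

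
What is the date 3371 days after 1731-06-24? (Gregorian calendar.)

September 15, 1740

+366 (one year; includes Feb 29, 1732) → Jun 24, 1732 (3005 left).
+365 (one year) → Jun 24, 1733 (2640 left).
+365 (one year) → Jun 24, 1734 (2275 left).
+365 (one year) → Jun 24, 1735 (1910 left).
+366 (one year; includes Feb 29, 1736) → Jun 24, 1736 (1544 left).
+365 (one year) → Jun 24, 1737 (1179 left).
+365 (one year) → Jun 24, 1738 (814 left).
+365 (one year) → Jun 24, 1739 (449 left).
+366 (one year; includes Feb 29, 1740) → Jun 24, 1740 (83 left).
Jun has 30 days: +7 → Jul 1, 1740 (76 left).
Jul has 31 days: +31 → Aug 1, 1740 (45 left).
Aug has 31 days: +31 → Sep 1, 1740 (14 left).
+14 → Sep 15, 1740.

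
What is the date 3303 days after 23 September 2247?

October 8, 2256

+366 (one year; includes Feb 29, 2248) → Sep 23, 2248 (2937 left).
+365 (one year) → Sep 23, 2249 (2572 left).
+365 (one year) → Sep 23, 2250 (2207 left).
+365 (one year) → Sep 23, 2251 (1842 left).
+366 (one year; includes Feb 29, 2252) → Sep 23, 2252 (1476 left).
+365 (one year) → Sep 23, 2253 (1111 left).
+365 (one year) → Sep 23, 2254 (746 left).
+365 (one year) → Sep 23, 2255 (381 left).
Sep has 30 days: +8 → Oct 1, 2255 (373 left).
Oct has 31 days: +31 → Nov 1, 2255 (342 left).
Nov has 30 days: +30 → Dec 1, 2255 (312 left).
Dec has 31 days: +31 → Jan 1, 2256 (281 left).
Jan has 31 days: +31 → Feb 1, 2256 (250 left).
Feb has 29 days: +29 → Mar 1, 2256 (221 left).
Mar has 31 days: +31 → Apr 1, 2256 (190 left).
Apr has 30 days: +30 → May 1, 2256 (160 left).
May has 31 days: +31 → Jun 1, 2256 (129 left).
Jun has 30 days: +30 → Jul 1, 2256 (99 left).
Jul has 31 days: +31 → Aug 1, 2256 (68 left).
Aug has 31 days: +31 → Sep 1, 2256 (37 left).
Sep has 30 days: +30 → Oct 1, 2256 (7 left).
+7 → Oct 8, 2256.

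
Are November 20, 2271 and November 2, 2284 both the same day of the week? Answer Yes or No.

From Nov 20, 2271 to Nov 2, 2284 is 4731 days.
4731 mod 7 = 6, so they are different weekdays.
(Nov 20, 2271 is a Monday; Nov 2, 2284 is a Sunday.)

No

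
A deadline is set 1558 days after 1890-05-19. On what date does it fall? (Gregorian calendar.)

+365 (one year) → May 19, 1891 (1193 left).
+366 (one year; includes Feb 29, 1892) → May 19, 1892 (827 left).
+365 (one year) → May 19, 1893 (462 left).
+365 (one year) → May 19, 1894 (97 left).
May has 31 days: +13 → Jun 1, 1894 (84 left).
Jun has 30 days: +30 → Jul 1, 1894 (54 left).
Jul has 31 days: +31 → Aug 1, 1894 (23 left).
+23 → Aug 24, 1894.

August 24, 1894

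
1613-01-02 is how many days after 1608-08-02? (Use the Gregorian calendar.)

Aug 2, 1608 → Aug 2, 1609: 365 days.
Aug 2, 1609 → Aug 2, 1610: 365 days.
Aug 2, 1610 → Aug 2, 1611: 365 days.
Aug 2, 1611 → Aug 2, 1612: 366 days (Feb 29, 1612 is in that span).
Aug 2, 1612 → Sep 2, 1612: 31 days (August has 31).
Sep 2, 1612 → Oct 2, 1612: 30 days (September has 30).
Oct 2, 1612 → Nov 2, 1612: 31 days (October has 31).
Nov 2, 1612 → Dec 2, 1612: 30 days (November has 30).
Dec 2, 1612 → Jan 2, 1613: 31 days.
Total: 1614 days.

1614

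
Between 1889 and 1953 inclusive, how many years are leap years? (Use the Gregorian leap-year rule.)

Multiples of 4 in [1889,1953]: 16.
Of those, multiples of 100: 1 (not leap unless ÷400).
Multiples of 400: 0.
Leap years = 16 − 1 + 0 = 15.

15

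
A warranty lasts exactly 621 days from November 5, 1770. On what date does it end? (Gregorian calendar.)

July 18, 1772

+365 (one year) → Nov 5, 1771 (256 left).
Nov has 30 days: +26 → Dec 1, 1771 (230 left).
Dec has 31 days: +31 → Jan 1, 1772 (199 left).
Jan has 31 days: +31 → Feb 1, 1772 (168 left).
Feb has 29 days: +29 → Mar 1, 1772 (139 left).
Mar has 31 days: +31 → Apr 1, 1772 (108 left).
Apr has 30 days: +30 → May 1, 1772 (78 left).
May has 31 days: +31 → Jun 1, 1772 (47 left).
Jun has 30 days: +30 → Jul 1, 1772 (17 left).
+17 → Jul 18, 1772.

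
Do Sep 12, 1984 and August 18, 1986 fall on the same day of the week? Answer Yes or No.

From Sep 12, 1984 to Aug 18, 1986 is 705 days.
705 mod 7 = 5, so they are different weekdays.
(Sep 12, 1984 is a Wednesday; Aug 18, 1986 is a Monday.)

No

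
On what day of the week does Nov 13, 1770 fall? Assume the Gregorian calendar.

Tuesday

Doomsday rule: the anchor day for the 1700s is Sunday. For year 70: 70÷12 = 5 r 10, and 10÷4 = 2, so 5+10+2 = 17.
Sunday + 17 ≡ Wednesday — that's 1770's doomsday.
In November the doomsday date is Nov 7.
Nov 13 is 6 days after Nov 7; 6 mod 7 = 6, so Wednesday + 6 = Tuesday.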